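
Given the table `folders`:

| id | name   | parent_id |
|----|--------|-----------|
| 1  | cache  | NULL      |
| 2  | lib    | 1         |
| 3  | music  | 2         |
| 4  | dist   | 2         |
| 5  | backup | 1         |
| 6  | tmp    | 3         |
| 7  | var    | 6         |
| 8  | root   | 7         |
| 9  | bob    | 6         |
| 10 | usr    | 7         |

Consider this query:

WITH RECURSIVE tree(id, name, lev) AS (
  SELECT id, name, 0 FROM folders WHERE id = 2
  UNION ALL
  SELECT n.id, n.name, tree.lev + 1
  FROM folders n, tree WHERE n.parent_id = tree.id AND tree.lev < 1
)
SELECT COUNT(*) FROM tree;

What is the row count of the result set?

3

Base: id=2 (lib) at lev 0.
Iteration 1: rows with parent_id in {2} -> music (id 3, lev 1), dist (id 4, lev 1).
Iteration 2: lev < 1 fails for all current rows; recursion stops.
Total rows emitted: 3.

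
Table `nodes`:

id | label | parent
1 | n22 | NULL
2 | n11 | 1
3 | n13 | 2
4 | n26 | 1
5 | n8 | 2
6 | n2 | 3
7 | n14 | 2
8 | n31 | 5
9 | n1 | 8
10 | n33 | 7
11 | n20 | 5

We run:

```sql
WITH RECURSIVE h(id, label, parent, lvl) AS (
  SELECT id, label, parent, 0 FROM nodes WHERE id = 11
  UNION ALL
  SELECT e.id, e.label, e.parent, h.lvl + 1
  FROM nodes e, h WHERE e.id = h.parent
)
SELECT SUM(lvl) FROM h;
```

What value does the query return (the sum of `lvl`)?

Base: id=11 (n20), parent=5, lvl 0.
Iteration 1: join on id=5 -> n8 (id 5, parent=2, lvl 1).
Iteration 2: join on id=2 -> n11 (id 2, parent=1, lvl 2).
Iteration 3: join on id=1 -> n22 (id 1, parent=NULL, lvl 3).
Iteration 4: parent is NULL; no match; recursion stops.
SUM(lvl) = 0 + 1 + 2 + 3 = 6.

6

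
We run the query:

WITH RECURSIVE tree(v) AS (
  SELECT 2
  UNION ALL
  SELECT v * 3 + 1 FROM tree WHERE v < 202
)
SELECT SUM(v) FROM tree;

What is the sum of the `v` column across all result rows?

300

Base: v=2.
Iteration 1: 2 < 202 holds -> v = 2 * 3 + 1 = 7.
Iteration 2: 7 < 202 holds -> v = 7 * 3 + 1 = 22.
Iteration 3: 22 < 202 holds -> v = 22 * 3 + 1 = 67.
Iteration 4: 67 < 202 holds -> v = 67 * 3 + 1 = 202.
Iteration 5: 202 < 202 fails; recursion stops.
SUM(v) = 2 + 7 + 22 + 67 + 202 = 300.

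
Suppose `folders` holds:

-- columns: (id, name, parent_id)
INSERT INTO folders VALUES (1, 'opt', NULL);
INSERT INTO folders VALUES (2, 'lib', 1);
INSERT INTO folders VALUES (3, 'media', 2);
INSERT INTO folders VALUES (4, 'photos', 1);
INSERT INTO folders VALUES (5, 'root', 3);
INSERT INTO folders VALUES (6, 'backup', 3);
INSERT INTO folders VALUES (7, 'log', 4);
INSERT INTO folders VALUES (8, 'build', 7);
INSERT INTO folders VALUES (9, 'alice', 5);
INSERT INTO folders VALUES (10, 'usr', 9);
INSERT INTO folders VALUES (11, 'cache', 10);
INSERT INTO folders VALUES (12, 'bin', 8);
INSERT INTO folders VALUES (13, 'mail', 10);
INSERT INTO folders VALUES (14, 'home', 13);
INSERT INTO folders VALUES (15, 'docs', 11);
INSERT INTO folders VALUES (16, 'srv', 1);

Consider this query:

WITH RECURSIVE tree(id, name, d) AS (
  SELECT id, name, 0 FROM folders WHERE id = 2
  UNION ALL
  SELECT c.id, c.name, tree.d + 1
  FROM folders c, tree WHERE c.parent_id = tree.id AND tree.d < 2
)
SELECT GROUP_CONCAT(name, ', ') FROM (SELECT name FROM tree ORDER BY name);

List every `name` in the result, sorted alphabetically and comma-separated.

Base: id=2 (lib) at d 0.
Iteration 1: rows with parent_id in {2} -> media (id 3, d 1).
Iteration 2: rows with parent_id in {3} -> root (id 5, d 2), backup (id 6, d 2).
Iteration 3: d < 2 fails for all current rows; recursion stops.

backup, lib, media, root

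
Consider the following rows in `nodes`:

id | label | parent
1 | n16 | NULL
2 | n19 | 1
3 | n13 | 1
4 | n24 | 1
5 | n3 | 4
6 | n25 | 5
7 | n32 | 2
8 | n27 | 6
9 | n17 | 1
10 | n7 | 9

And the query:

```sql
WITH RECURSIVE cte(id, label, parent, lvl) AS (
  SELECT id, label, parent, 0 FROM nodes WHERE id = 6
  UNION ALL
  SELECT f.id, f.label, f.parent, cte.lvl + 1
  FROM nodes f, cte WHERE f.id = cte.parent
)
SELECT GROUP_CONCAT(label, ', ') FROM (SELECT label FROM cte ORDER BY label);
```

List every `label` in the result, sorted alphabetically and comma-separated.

n16, n24, n25, n3

Base: id=6 (n25), parent=5, lvl 0.
Iteration 1: join on id=5 -> n3 (id 5, parent=4, lvl 1).
Iteration 2: join on id=4 -> n24 (id 4, parent=1, lvl 2).
Iteration 3: join on id=1 -> n16 (id 1, parent=NULL, lvl 3).
Iteration 4: parent is NULL; no match; recursion stops.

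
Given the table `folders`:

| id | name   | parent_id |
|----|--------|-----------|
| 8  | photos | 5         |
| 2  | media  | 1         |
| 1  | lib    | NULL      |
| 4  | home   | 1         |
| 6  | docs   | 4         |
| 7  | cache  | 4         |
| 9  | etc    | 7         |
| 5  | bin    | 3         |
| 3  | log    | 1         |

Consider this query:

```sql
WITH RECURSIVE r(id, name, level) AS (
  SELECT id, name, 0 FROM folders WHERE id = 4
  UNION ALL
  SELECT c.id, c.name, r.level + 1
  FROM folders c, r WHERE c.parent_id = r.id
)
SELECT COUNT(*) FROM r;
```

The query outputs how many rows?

4

Base: id=4 (home) at level 0.
Iteration 1: rows with parent_id in {4} -> docs (id 6, level 1), cache (id 7, level 1).
Iteration 2: rows with parent_id in {6,7} -> etc (id 9, level 2).
Iteration 3: no rows with parent_id in {9}; recursion stops.
Total rows emitted: 4.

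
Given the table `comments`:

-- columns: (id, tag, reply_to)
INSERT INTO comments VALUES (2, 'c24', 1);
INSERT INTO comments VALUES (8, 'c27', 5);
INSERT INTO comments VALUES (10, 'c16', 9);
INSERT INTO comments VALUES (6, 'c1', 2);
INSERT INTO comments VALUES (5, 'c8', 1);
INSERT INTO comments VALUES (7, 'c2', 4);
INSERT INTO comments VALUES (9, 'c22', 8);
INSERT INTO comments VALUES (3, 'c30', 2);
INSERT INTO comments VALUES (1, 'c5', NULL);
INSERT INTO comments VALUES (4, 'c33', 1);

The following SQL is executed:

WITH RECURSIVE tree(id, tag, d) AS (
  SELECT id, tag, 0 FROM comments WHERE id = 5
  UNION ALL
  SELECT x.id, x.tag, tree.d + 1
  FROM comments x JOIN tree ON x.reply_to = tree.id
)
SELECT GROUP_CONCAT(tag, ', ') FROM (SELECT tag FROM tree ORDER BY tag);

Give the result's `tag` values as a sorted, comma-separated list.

c16, c22, c27, c8

Base: id=5 (c8) at d 0.
Iteration 1: rows with reply_to in {5} -> c27 (id 8, d 1).
Iteration 2: rows with reply_to in {8} -> c22 (id 9, d 2).
Iteration 3: rows with reply_to in {9} -> c16 (id 10, d 3).
Iteration 4: no rows with reply_to in {10}; recursion stops.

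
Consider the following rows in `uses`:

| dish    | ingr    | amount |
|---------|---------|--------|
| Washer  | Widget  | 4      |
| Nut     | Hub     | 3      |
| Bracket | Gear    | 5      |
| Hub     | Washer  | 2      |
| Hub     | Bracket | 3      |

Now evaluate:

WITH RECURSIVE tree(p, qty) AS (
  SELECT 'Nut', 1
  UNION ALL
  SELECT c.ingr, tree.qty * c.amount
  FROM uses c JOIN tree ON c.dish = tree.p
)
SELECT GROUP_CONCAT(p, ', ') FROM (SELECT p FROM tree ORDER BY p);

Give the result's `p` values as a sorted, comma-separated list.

Base: (Nut, qty=1).
Iteration 1: components of {Nut} -> Hub = 1*3 = 3.
Iteration 2: components of {Hub} -> Bracket = 3*3 = 9, Washer = 3*2 = 6.
Iteration 3: components of {Bracket,Washer} -> Gear = 9*5 = 45, Widget = 6*4 = 24.
Iteration 4: no further components; recursion stops.

Bracket, Gear, Hub, Nut, Washer, Widget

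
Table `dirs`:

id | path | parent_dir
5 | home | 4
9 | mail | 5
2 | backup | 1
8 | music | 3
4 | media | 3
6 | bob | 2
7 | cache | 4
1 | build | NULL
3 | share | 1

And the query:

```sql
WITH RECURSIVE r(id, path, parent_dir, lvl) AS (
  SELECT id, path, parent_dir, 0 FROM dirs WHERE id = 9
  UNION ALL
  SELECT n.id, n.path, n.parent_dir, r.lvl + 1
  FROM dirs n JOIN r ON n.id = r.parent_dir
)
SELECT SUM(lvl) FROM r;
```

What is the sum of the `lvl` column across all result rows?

Base: id=9 (mail), parent_dir=5, lvl 0.
Iteration 1: join on id=5 -> home (id 5, parent_dir=4, lvl 1).
Iteration 2: join on id=4 -> media (id 4, parent_dir=3, lvl 2).
Iteration 3: join on id=3 -> share (id 3, parent_dir=1, lvl 3).
Iteration 4: join on id=1 -> build (id 1, parent_dir=NULL, lvl 4).
Iteration 5: parent_dir is NULL; no match; recursion stops.
SUM(lvl) = 0 + 1 + 2 + 3 + 4 = 10.

10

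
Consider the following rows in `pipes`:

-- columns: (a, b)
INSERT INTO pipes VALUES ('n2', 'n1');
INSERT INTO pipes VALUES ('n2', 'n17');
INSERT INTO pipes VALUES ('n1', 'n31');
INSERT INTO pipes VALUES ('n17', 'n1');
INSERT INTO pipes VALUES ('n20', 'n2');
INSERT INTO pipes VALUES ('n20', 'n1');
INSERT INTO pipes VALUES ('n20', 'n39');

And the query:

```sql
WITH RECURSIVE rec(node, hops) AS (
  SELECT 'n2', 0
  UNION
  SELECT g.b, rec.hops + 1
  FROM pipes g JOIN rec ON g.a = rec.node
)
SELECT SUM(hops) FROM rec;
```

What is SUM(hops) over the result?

Base: (n2, hops=0).
Iteration 1: edges from {n2} -> (n1, hops=1), (n17, hops=1).
Iteration 2: edges from {n1,n17} -> (n1, hops=2), (n31, hops=2).
Iteration 3: edges from {n1,n31} -> (n31, hops=3).
Iteration 4: no outgoing edges from {n31}; recursion stops.
SUM(hops) = 0 + 1 + 1 + 2 + 2 + 3 = 9.

9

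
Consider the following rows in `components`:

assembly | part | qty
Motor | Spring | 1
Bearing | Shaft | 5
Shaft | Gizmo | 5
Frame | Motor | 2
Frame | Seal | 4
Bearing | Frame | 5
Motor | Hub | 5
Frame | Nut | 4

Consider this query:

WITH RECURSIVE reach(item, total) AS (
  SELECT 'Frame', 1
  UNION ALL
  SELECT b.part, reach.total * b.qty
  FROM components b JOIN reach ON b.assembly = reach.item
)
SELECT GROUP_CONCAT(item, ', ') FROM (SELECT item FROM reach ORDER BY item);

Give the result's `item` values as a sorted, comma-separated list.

Base: (Frame, total=1).
Iteration 1: components of {Frame} -> Motor = 1*2 = 2, Nut = 1*4 = 4, Seal = 1*4 = 4.
Iteration 2: components of {Motor,Nut,Seal} -> Hub = 2*5 = 10, Spring = 2*1 = 2.
Iteration 3: no further components; recursion stops.

Frame, Hub, Motor, Nut, Seal, Spring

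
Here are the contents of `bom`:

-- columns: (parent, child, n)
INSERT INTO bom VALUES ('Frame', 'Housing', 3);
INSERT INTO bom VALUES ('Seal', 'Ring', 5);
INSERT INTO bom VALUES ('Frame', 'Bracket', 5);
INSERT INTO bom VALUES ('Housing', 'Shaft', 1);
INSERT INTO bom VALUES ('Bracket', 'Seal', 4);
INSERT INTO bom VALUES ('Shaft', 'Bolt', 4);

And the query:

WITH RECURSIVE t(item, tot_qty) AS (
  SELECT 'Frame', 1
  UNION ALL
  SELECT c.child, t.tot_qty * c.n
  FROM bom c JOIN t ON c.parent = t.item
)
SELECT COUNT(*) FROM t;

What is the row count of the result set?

7

Base: (Frame, tot_qty=1).
Iteration 1: components of {Frame} -> Bracket = 1*5 = 5, Housing = 1*3 = 3.
Iteration 2: components of {Bracket,Housing} -> Seal = 5*4 = 20, Shaft = 3*1 = 3.
Iteration 3: components of {Seal,Shaft} -> Bolt = 3*4 = 12, Ring = 20*5 = 100.
Iteration 4: no further components; recursion stops.
Total rows emitted: 7.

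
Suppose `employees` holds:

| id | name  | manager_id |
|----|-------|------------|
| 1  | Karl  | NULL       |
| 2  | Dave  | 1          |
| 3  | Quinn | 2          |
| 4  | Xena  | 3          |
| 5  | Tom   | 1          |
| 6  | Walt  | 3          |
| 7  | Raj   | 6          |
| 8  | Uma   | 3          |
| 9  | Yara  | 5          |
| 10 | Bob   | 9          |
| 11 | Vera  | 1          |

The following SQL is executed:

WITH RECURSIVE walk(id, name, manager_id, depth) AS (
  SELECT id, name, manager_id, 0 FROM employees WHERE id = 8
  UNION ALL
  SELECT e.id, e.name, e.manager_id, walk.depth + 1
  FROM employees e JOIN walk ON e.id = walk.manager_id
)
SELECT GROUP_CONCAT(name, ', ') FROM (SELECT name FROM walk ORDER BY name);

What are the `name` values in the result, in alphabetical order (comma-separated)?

Dave, Karl, Quinn, Uma

Base: id=8 (Uma), manager_id=3, depth 0.
Iteration 1: join on id=3 -> Quinn (id 3, manager_id=2, depth 1).
Iteration 2: join on id=2 -> Dave (id 2, manager_id=1, depth 2).
Iteration 3: join on id=1 -> Karl (id 1, manager_id=NULL, depth 3).
Iteration 4: manager_id is NULL; no match; recursion stops.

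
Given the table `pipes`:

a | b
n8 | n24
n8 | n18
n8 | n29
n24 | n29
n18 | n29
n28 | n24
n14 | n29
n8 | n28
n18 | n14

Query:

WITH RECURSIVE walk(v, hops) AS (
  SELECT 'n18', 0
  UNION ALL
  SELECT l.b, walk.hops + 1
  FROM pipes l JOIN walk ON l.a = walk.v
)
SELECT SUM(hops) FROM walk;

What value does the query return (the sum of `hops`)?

Base: (n18, hops=0).
Iteration 1: edges from {n18} -> (n14, hops=1), (n29, hops=1).
Iteration 2: edges from {n14,n29} -> (n29, hops=2).
Iteration 3: no outgoing edges from {n29}; recursion stops.
SUM(hops) = 0 + 1 + 1 + 2 = 4.

4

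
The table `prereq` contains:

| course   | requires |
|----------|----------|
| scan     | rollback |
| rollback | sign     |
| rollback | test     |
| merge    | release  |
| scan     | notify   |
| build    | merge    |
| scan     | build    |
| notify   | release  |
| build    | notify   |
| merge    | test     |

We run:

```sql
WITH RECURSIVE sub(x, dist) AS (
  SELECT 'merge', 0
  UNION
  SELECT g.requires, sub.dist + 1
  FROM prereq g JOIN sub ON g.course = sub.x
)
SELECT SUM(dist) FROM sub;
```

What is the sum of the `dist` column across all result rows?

2

Base: (merge, dist=0).
Iteration 1: edges from {merge} -> (release, dist=1), (test, dist=1).
Iteration 2: no outgoing edges from {release,test}; recursion stops.
SUM(dist) = 0 + 1 + 1 = 2.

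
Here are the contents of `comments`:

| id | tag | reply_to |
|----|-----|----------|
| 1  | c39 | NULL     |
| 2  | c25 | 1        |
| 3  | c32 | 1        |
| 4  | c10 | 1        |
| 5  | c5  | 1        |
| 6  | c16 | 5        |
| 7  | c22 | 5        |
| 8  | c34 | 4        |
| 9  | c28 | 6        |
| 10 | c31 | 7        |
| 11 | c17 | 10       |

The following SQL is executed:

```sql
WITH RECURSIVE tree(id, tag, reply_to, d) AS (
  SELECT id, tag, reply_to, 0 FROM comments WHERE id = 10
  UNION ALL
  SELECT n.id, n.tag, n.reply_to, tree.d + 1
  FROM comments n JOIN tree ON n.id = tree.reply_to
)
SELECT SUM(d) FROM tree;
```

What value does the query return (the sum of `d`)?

Base: id=10 (c31), reply_to=7, d 0.
Iteration 1: join on id=7 -> c22 (id 7, reply_to=5, d 1).
Iteration 2: join on id=5 -> c5 (id 5, reply_to=1, d 2).
Iteration 3: join on id=1 -> c39 (id 1, reply_to=NULL, d 3).
Iteration 4: reply_to is NULL; no match; recursion stops.
SUM(d) = 0 + 1 + 2 + 3 = 6.

6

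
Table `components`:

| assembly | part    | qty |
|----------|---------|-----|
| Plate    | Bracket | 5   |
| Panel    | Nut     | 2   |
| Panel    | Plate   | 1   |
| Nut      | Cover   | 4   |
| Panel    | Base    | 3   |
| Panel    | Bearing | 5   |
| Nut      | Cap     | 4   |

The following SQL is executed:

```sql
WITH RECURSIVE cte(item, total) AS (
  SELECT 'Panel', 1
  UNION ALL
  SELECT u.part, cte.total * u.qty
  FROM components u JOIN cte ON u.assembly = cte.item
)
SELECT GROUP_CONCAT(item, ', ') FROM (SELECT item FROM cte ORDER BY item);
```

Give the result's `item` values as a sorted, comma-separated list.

Base: (Panel, total=1).
Iteration 1: components of {Panel} -> Base = 1*3 = 3, Bearing = 1*5 = 5, Nut = 1*2 = 2, Plate = 1*1 = 1.
Iteration 2: components of {Base,Bearing,Nut,Plate} -> Bracket = 1*5 = 5, Cap = 2*4 = 8, Cover = 2*4 = 8.
Iteration 3: no further components; recursion stops.

Base, Bearing, Bracket, Cap, Cover, Nut, Panel, Plate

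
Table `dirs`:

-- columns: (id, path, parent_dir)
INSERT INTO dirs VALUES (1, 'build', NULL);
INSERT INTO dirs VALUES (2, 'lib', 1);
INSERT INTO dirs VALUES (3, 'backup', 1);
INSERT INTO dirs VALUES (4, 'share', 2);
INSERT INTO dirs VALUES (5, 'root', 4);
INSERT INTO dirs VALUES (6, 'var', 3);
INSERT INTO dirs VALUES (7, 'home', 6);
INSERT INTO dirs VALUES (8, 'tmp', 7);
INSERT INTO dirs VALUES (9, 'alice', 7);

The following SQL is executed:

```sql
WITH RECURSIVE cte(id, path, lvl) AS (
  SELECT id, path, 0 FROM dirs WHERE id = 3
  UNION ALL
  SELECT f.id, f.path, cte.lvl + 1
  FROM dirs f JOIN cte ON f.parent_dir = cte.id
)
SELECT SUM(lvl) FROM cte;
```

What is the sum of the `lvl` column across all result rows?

Base: id=3 (backup) at lvl 0.
Iteration 1: rows with parent_dir in {3} -> var (id 6, lvl 1).
Iteration 2: rows with parent_dir in {6} -> home (id 7, lvl 2).
Iteration 3: rows with parent_dir in {7} -> tmp (id 8, lvl 3), alice (id 9, lvl 3).
Iteration 4: no rows with parent_dir in {8,9}; recursion stops.
SUM(lvl) = 0 + 1 + 2 + 3 + 3 = 9.

9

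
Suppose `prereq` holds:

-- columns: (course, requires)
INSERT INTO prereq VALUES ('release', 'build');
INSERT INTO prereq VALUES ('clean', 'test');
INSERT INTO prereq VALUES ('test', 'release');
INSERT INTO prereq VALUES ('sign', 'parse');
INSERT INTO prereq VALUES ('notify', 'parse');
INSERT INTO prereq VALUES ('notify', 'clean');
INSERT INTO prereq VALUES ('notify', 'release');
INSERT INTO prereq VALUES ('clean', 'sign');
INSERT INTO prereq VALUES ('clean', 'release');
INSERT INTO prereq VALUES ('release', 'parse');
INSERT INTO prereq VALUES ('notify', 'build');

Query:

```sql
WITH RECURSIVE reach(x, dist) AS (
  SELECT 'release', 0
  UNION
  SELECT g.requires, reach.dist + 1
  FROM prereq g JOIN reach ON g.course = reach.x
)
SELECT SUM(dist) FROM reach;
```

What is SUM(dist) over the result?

Base: (release, dist=0).
Iteration 1: edges from {release} -> (build, dist=1), (parse, dist=1).
Iteration 2: no outgoing edges from {build,parse}; recursion stops.
SUM(dist) = 0 + 1 + 1 = 2.

2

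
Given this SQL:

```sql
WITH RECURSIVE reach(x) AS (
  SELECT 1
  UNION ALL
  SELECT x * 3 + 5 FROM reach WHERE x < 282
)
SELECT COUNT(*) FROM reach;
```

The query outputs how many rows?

Base: x=1.
Iteration 1: 1 < 282 holds -> x = 1 * 3 + 5 = 8.
Iteration 2: 8 < 282 holds -> x = 8 * 3 + 5 = 29.
Iteration 3: 29 < 282 holds -> x = 29 * 3 + 5 = 92.
Iteration 4: 92 < 282 holds -> x = 92 * 3 + 5 = 281.
Iteration 5: 281 < 282 holds -> x = 281 * 3 + 5 = 848.
Iteration 6: 848 < 282 fails; recursion stops.
Total rows emitted: 6.

6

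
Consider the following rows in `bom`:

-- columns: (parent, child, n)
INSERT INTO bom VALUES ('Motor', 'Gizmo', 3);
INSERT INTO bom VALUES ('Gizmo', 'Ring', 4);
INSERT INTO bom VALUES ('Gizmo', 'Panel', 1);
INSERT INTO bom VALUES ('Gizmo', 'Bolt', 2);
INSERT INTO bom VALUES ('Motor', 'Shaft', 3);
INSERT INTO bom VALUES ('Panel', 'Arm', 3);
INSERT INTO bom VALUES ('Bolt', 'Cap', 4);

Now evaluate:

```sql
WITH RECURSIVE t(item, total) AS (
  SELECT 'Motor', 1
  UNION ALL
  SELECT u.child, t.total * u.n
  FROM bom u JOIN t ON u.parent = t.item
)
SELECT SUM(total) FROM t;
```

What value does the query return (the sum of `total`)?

61

Base: (Motor, total=1).
Iteration 1: components of {Motor} -> Gizmo = 1*3 = 3, Shaft = 1*3 = 3.
Iteration 2: components of {Gizmo,Shaft} -> Bolt = 3*2 = 6, Panel = 3*1 = 3, Ring = 3*4 = 12.
Iteration 3: components of {Bolt,Panel,Ring} -> Arm = 3*3 = 9, Cap = 6*4 = 24.
Iteration 4: no further components; recursion stops.
SUM(total) = 1 + 3 + 3 + 12 + 3 + 6 + 9 + 24 = 61.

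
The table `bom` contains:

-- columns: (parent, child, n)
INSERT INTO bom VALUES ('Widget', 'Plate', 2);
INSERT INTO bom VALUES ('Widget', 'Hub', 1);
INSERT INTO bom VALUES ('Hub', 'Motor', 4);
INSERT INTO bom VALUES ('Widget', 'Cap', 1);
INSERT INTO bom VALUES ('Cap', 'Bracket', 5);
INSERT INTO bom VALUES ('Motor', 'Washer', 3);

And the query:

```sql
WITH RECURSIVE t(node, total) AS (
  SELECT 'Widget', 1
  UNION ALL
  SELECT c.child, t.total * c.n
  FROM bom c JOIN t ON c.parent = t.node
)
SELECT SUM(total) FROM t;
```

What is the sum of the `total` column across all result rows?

26

Base: (Widget, total=1).
Iteration 1: components of {Widget} -> Cap = 1*1 = 1, Hub = 1*1 = 1, Plate = 1*2 = 2.
Iteration 2: components of {Cap,Hub,Plate} -> Bracket = 1*5 = 5, Motor = 1*4 = 4.
Iteration 3: components of {Bracket,Motor} -> Washer = 4*3 = 12.
Iteration 4: no further components; recursion stops.
SUM(total) = 1 + 2 + 1 + 1 + 4 + 5 + 12 = 26.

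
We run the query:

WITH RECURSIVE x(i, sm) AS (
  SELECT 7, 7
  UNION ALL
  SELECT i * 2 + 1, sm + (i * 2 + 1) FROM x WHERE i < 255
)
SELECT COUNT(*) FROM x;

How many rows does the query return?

6

Base: i=7, sm=7.
Iteration 1: 7 < 255 holds -> i = 7 * 2 + 1 = 15, sm = 7 + 15 = 22.
Iteration 2: 15 < 255 holds -> i = 15 * 2 + 1 = 31, sm = 22 + 31 = 53.
Iteration 3: 31 < 255 holds -> i = 31 * 2 + 1 = 63, sm = 53 + 63 = 116.
Iteration 4: 63 < 255 holds -> i = 63 * 2 + 1 = 127, sm = 116 + 127 = 243.
Iteration 5: 127 < 255 holds -> i = 127 * 2 + 1 = 255, sm = 243 + 255 = 498.
Iteration 6: 255 < 255 fails; recursion stops.
Total rows emitted: 6.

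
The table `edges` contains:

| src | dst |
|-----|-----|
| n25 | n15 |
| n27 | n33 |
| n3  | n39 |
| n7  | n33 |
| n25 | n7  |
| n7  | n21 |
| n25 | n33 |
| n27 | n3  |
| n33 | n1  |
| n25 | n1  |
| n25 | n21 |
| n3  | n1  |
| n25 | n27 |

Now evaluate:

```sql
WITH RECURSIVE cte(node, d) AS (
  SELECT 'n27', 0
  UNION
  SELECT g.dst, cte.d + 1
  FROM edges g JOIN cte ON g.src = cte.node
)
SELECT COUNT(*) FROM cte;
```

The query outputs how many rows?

Base: (n27, d=0).
Iteration 1: edges from {n27} -> (n3, d=1), (n33, d=1).
Iteration 2: edges from {n3,n33} -> (n1, d=2), (n39, d=2). [UNION drops 1 duplicate row(s)]
Iteration 3: no outgoing edges from {n1,n39}; recursion stops.
Total rows emitted: 5.

5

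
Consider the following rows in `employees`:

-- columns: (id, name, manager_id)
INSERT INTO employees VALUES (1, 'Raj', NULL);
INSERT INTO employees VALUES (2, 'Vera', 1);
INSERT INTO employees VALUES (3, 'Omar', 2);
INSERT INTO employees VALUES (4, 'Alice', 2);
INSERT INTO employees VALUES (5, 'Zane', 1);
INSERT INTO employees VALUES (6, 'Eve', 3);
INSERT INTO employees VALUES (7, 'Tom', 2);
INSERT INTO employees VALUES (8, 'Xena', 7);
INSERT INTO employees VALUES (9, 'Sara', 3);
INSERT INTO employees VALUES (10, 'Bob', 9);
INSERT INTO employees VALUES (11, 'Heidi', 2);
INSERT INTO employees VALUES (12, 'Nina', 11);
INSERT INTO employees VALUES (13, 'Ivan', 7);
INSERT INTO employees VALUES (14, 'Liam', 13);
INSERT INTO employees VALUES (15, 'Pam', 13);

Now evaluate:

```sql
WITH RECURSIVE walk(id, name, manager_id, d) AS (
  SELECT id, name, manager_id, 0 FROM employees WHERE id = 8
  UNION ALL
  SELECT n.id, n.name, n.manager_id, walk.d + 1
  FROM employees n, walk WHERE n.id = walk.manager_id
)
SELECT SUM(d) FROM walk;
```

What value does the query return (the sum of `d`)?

6

Base: id=8 (Xena), manager_id=7, d 0.
Iteration 1: join on id=7 -> Tom (id 7, manager_id=2, d 1).
Iteration 2: join on id=2 -> Vera (id 2, manager_id=1, d 2).
Iteration 3: join on id=1 -> Raj (id 1, manager_id=NULL, d 3).
Iteration 4: manager_id is NULL; no match; recursion stops.
SUM(d) = 0 + 1 + 2 + 3 = 6.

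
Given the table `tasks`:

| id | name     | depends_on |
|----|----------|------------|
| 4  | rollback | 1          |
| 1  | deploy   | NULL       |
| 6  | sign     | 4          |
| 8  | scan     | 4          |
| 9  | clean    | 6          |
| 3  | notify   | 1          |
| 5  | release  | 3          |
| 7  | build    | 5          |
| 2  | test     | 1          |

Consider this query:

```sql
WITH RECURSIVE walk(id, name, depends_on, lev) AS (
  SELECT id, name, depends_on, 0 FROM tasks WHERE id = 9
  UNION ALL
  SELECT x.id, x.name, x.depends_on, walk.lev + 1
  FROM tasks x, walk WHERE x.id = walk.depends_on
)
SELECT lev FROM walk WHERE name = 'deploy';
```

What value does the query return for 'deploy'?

3

Base: id=9 (clean), depends_on=6, lev 0.
Iteration 1: join on id=6 -> sign (id 6, depends_on=4, lev 1).
Iteration 2: join on id=4 -> rollback (id 4, depends_on=1, lev 2).
Iteration 3: join on id=1 -> deploy (id 1, depends_on=NULL, lev 3).
Iteration 4: depends_on is NULL; no match; recursion stops.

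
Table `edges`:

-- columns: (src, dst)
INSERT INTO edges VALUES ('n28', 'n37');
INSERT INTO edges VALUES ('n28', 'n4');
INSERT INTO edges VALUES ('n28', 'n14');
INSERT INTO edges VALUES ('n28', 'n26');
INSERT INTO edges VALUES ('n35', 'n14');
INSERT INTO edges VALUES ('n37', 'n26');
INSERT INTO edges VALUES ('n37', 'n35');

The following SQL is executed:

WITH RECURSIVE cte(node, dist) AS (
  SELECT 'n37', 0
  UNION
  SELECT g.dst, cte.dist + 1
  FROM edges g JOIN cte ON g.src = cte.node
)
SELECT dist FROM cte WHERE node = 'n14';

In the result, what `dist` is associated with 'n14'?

Base: (n37, dist=0).
Iteration 1: edges from {n37} -> (n26, dist=1), (n35, dist=1).
Iteration 2: edges from {n26,n35} -> (n14, dist=2).
Iteration 3: no outgoing edges from {n14}; recursion stops.

2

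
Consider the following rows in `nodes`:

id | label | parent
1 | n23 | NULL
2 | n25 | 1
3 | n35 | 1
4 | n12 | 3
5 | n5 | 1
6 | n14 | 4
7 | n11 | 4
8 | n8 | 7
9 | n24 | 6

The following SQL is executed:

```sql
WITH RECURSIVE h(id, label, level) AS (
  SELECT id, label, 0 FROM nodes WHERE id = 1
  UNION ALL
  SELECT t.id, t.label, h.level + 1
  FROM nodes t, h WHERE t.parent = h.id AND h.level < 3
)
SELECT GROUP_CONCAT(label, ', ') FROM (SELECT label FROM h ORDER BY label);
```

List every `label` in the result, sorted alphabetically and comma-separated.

n11, n12, n14, n23, n25, n35, n5

Base: id=1 (n23) at level 0.
Iteration 1: rows with parent in {1} -> n25 (id 2, level 1), n35 (id 3, level 1), n5 (id 5, level 1).
Iteration 2: rows with parent in {2,3,5} -> n12 (id 4, level 2).
Iteration 3: rows with parent in {4} -> n14 (id 6, level 3), n11 (id 7, level 3).
Iteration 4: level < 3 fails for all current rows; recursion stops.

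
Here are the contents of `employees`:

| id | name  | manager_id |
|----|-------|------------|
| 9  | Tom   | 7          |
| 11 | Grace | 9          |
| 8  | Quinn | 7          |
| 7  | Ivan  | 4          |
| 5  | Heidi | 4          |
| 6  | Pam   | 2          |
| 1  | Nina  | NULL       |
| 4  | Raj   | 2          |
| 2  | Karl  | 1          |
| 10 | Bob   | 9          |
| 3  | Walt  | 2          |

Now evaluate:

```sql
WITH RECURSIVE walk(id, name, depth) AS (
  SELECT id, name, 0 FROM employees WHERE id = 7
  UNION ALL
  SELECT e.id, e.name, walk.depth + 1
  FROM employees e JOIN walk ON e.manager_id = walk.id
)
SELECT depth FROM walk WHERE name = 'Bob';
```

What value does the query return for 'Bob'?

2

Base: id=7 (Ivan) at depth 0.
Iteration 1: rows with manager_id in {7} -> Quinn (id 8, depth 1), Tom (id 9, depth 1).
Iteration 2: rows with manager_id in {8,9} -> Bob (id 10, depth 2), Grace (id 11, depth 2).
Iteration 3: no rows with manager_id in {10,11}; recursion stops.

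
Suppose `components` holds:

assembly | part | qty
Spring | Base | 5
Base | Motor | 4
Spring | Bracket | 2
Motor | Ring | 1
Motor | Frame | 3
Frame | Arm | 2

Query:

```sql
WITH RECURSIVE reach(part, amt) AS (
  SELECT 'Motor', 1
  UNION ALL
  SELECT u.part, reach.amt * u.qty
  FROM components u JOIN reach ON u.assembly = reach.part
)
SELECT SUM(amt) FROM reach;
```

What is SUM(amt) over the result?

11

Base: (Motor, amt=1).
Iteration 1: components of {Motor} -> Frame = 1*3 = 3, Ring = 1*1 = 1.
Iteration 2: components of {Frame,Ring} -> Arm = 3*2 = 6.
Iteration 3: no further components; recursion stops.
SUM(amt) = 1 + 1 + 3 + 6 = 11.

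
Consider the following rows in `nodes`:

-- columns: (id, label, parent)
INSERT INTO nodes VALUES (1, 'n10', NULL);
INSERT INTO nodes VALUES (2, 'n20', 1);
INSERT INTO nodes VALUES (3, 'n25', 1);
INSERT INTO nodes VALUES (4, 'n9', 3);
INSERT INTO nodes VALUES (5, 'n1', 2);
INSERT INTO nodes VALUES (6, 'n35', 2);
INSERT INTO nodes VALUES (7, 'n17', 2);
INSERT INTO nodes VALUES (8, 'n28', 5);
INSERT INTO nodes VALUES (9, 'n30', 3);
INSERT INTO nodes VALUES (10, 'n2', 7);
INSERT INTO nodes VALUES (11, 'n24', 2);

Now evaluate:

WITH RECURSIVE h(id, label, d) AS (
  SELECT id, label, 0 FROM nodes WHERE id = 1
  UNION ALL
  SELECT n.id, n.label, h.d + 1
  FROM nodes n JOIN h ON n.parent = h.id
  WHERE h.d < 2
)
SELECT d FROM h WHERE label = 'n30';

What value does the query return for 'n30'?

2

Base: id=1 (n10) at d 0.
Iteration 1: rows with parent in {1} -> n20 (id 2, d 1), n25 (id 3, d 1).
Iteration 2: rows with parent in {2,3} -> n9 (id 4, d 2), n1 (id 5, d 2), n35 (id 6, d 2), n17 (id 7, d 2), n30 (id 9, d 2), n24 (id 11, d 2).
Iteration 3: d < 2 fails for all current rows; recursion stops.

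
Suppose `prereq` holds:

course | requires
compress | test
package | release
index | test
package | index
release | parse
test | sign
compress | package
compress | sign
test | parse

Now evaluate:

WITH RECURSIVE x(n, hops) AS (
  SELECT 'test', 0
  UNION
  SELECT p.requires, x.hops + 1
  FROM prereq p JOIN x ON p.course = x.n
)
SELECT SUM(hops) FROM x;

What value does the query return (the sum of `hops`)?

2

Base: (test, hops=0).
Iteration 1: edges from {test} -> (parse, hops=1), (sign, hops=1).
Iteration 2: no outgoing edges from {parse,sign}; recursion stops.
SUM(hops) = 0 + 1 + 1 = 2.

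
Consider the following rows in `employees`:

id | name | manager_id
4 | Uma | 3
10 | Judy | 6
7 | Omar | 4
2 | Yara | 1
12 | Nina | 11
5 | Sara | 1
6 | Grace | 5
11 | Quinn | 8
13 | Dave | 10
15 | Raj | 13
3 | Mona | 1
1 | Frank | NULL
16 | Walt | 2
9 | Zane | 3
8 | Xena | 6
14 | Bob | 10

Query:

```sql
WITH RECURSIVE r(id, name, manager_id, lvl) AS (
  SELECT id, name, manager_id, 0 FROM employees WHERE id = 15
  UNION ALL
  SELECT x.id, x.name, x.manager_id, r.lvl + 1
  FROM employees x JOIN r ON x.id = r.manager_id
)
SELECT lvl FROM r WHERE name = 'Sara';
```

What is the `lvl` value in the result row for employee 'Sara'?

4

Base: id=15 (Raj), manager_id=13, lvl 0.
Iteration 1: join on id=13 -> Dave (id 13, manager_id=10, lvl 1).
Iteration 2: join on id=10 -> Judy (id 10, manager_id=6, lvl 2).
Iteration 3: join on id=6 -> Grace (id 6, manager_id=5, lvl 3).
Iteration 4: join on id=5 -> Sara (id 5, manager_id=1, lvl 4).
Iteration 5: join on id=1 -> Frank (id 1, manager_id=NULL, lvl 5).
Iteration 6: manager_id is NULL; no match; recursion stops.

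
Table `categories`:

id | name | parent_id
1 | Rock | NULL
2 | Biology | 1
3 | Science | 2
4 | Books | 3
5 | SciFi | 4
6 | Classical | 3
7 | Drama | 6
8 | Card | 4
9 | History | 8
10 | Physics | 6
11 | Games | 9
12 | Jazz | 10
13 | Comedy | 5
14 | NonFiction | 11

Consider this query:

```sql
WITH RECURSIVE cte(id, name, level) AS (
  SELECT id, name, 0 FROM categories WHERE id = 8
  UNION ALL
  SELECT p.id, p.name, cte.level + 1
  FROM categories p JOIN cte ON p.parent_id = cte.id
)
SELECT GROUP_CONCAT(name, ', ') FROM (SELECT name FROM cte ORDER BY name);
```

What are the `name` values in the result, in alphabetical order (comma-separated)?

Base: id=8 (Card) at level 0.
Iteration 1: rows with parent_id in {8} -> History (id 9, level 1).
Iteration 2: rows with parent_id in {9} -> Games (id 11, level 2).
Iteration 3: rows with parent_id in {11} -> NonFiction (id 14, level 3).
Iteration 4: no rows with parent_id in {14}; recursion stops.

Card, Games, History, NonFiction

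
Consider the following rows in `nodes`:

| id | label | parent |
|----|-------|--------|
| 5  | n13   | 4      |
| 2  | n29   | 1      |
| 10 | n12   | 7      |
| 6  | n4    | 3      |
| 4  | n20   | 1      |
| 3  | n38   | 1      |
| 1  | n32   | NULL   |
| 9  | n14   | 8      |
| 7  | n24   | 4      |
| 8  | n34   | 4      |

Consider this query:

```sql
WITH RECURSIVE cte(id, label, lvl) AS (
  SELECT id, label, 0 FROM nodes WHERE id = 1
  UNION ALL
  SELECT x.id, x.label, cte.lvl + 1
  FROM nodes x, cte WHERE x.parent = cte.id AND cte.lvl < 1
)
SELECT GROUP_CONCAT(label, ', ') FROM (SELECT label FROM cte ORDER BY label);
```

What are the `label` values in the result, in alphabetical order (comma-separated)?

Base: id=1 (n32) at lvl 0.
Iteration 1: rows with parent in {1} -> n29 (id 2, lvl 1), n38 (id 3, lvl 1), n20 (id 4, lvl 1).
Iteration 2: lvl < 1 fails for all current rows; recursion stops.

n20, n29, n32, n38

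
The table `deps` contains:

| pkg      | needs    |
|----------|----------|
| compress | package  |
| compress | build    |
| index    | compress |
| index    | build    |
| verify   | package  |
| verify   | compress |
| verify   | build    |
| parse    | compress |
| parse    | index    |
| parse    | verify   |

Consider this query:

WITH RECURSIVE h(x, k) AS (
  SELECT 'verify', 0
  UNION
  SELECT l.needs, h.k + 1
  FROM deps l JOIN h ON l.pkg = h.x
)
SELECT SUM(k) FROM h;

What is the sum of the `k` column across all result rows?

7

Base: (verify, k=0).
Iteration 1: edges from {verify} -> (build, k=1), (compress, k=1), (package, k=1).
Iteration 2: edges from {build,compress,package} -> (build, k=2), (package, k=2).
Iteration 3: no outgoing edges from {build,package}; recursion stops.
SUM(k) = 0 + 1 + 1 + 1 + 2 + 2 = 7.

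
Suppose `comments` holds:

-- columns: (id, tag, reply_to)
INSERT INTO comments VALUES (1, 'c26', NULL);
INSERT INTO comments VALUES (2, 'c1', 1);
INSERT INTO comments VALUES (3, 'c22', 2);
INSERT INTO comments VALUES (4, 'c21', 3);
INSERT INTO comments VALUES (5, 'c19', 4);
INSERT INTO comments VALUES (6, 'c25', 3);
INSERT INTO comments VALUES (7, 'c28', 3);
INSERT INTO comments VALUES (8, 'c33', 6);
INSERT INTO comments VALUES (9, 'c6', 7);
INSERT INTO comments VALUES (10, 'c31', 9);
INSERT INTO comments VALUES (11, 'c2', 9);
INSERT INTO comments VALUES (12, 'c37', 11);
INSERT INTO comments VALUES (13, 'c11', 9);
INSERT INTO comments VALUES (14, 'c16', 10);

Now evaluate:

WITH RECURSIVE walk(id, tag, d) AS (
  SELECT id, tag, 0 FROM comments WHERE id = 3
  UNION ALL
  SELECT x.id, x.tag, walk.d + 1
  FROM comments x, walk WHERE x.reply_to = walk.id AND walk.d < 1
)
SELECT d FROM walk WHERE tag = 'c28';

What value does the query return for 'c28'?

Base: id=3 (c22) at d 0.
Iteration 1: rows with reply_to in {3} -> c21 (id 4, d 1), c25 (id 6, d 1), c28 (id 7, d 1).
Iteration 2: d < 1 fails for all current rows; recursion stops.

1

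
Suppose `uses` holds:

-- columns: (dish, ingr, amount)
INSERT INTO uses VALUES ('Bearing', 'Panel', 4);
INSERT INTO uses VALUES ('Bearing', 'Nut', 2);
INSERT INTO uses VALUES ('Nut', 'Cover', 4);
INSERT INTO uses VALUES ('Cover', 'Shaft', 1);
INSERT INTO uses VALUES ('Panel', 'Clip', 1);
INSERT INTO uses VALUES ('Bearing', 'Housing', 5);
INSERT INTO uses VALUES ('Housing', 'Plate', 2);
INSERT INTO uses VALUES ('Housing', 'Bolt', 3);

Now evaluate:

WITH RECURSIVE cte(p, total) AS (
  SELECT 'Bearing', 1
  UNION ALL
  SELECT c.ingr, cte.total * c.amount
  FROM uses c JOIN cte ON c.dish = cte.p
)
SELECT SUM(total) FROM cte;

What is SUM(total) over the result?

Base: (Bearing, total=1).
Iteration 1: components of {Bearing} -> Housing = 1*5 = 5, Nut = 1*2 = 2, Panel = 1*4 = 4.
Iteration 2: components of {Housing,Nut,Panel} -> Bolt = 5*3 = 15, Clip = 4*1 = 4, Cover = 2*4 = 8, Plate = 5*2 = 10.
Iteration 3: components of {Bolt,Clip,Cover,Plate} -> Shaft = 8*1 = 8.
Iteration 4: no further components; recursion stops.
SUM(total) = 1 + 4 + 2 + 5 + 4 + 8 + 10 + 15 + 8 = 57.

57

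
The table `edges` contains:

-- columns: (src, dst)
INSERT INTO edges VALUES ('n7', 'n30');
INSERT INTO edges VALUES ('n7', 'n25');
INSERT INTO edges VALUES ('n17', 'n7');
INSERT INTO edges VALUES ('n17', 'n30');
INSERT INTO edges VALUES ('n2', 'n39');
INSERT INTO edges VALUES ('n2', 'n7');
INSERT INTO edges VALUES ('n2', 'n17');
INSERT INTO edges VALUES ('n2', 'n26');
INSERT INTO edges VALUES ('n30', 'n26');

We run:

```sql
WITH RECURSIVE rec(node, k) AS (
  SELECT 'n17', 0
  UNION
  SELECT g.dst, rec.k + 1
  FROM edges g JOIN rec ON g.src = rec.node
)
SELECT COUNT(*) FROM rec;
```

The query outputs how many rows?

Base: (n17, k=0).
Iteration 1: edges from {n17} -> (n30, k=1), (n7, k=1).
Iteration 2: edges from {n30,n7} -> (n25, k=2), (n26, k=2), (n30, k=2).
Iteration 3: edges from {n25,n26,n30} -> (n26, k=3).
Iteration 4: no outgoing edges from {n26}; recursion stops.
Total rows emitted: 7.

7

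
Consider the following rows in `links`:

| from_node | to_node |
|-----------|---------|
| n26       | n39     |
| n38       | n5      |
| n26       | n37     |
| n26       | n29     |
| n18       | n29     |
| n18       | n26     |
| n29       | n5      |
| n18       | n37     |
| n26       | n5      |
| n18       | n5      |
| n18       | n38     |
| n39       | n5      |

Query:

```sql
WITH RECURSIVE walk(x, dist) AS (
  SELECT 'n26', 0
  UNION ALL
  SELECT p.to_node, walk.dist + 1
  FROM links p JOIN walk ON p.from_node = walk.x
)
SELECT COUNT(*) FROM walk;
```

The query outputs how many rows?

Base: (n26, dist=0).
Iteration 1: edges from {n26} -> (n29, dist=1), (n37, dist=1), (n39, dist=1), (n5, dist=1).
Iteration 2: edges from {n29,n37,n39,n5} -> (n5, dist=2) x2. [UNION ALL keeps all 2 new rows, including repeats]
Iteration 3: no outgoing edges from {n5}; recursion stops.
Total rows emitted: 7.

7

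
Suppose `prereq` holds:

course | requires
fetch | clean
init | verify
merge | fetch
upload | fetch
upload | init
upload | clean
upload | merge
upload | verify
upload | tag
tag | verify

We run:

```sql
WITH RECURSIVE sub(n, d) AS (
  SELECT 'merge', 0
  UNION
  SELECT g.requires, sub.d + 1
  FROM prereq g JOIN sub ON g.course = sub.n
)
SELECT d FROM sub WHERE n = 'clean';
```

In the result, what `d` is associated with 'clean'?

2

Base: (merge, d=0).
Iteration 1: edges from {merge} -> (fetch, d=1).
Iteration 2: edges from {fetch} -> (clean, d=2).
Iteration 3: no outgoing edges from {clean}; recursion stops.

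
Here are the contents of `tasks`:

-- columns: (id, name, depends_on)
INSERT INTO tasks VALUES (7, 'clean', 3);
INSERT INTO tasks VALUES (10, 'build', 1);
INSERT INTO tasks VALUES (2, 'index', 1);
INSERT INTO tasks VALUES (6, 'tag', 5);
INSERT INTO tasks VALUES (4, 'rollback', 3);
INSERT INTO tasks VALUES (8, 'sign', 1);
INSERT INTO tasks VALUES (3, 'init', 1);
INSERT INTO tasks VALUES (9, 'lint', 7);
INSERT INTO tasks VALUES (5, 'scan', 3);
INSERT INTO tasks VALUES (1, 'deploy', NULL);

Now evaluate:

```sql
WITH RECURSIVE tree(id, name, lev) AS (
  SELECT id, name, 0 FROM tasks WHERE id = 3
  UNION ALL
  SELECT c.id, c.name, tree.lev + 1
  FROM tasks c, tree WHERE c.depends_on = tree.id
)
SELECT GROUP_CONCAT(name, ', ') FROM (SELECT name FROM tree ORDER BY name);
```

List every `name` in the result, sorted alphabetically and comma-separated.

clean, init, lint, rollback, scan, tag

Base: id=3 (init) at lev 0.
Iteration 1: rows with depends_on in {3} -> rollback (id 4, lev 1), scan (id 5, lev 1), clean (id 7, lev 1).
Iteration 2: rows with depends_on in {4,5,7} -> tag (id 6, lev 2), lint (id 9, lev 2).
Iteration 3: no rows with depends_on in {6,9}; recursion stops.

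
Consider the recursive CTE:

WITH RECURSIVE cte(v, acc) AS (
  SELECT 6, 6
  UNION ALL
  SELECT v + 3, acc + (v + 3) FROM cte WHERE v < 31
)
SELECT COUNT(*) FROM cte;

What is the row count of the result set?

10

Base: v=6, acc=6.
Iteration 1: 6 < 31 holds -> v = 6 + 3 = 9, acc = 6 + 9 = 15.
Iteration 2: 9 < 31 holds -> v = 9 + 3 = 12, acc = 15 + 12 = 27.
Iteration 3: 12 < 31 holds -> v = 12 + 3 = 15, acc = 27 + 15 = 42.
Iteration 4: 15 < 31 holds -> v = 15 + 3 = 18, acc = 42 + 18 = 60.
Iteration 5: 18 < 31 holds -> v = 18 + 3 = 21, acc = 60 + 21 = 81.
Iteration 6: 21 < 31 holds -> v = 21 + 3 = 24, acc = 81 + 24 = 105.
Iteration 7: 24 < 31 holds -> v = 24 + 3 = 27, acc = 105 + 27 = 132.
Iteration 8: 27 < 31 holds -> v = 27 + 3 = 30, acc = 132 + 30 = 162.
Iteration 9: 30 < 31 holds -> v = 30 + 3 = 33, acc = 162 + 33 = 195.
Iteration 10: 33 < 31 fails; recursion stops.
Total rows emitted: 10.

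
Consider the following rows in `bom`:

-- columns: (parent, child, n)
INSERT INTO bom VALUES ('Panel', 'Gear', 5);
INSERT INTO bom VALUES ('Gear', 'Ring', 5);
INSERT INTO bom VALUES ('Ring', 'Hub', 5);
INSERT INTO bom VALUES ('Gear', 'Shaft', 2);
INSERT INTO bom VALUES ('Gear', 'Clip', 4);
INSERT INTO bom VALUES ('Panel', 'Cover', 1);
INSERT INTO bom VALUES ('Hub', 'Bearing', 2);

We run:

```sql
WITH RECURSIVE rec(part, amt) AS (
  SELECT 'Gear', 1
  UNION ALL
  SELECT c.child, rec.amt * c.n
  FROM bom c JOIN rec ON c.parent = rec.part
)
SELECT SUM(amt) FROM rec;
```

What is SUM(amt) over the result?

Base: (Gear, amt=1).
Iteration 1: components of {Gear} -> Clip = 1*4 = 4, Ring = 1*5 = 5, Shaft = 1*2 = 2.
Iteration 2: components of {Clip,Ring,Shaft} -> Hub = 5*5 = 25.
Iteration 3: components of {Hub} -> Bearing = 25*2 = 50.
Iteration 4: no further components; recursion stops.
SUM(amt) = 1 + 5 + 2 + 4 + 25 + 50 = 87.

87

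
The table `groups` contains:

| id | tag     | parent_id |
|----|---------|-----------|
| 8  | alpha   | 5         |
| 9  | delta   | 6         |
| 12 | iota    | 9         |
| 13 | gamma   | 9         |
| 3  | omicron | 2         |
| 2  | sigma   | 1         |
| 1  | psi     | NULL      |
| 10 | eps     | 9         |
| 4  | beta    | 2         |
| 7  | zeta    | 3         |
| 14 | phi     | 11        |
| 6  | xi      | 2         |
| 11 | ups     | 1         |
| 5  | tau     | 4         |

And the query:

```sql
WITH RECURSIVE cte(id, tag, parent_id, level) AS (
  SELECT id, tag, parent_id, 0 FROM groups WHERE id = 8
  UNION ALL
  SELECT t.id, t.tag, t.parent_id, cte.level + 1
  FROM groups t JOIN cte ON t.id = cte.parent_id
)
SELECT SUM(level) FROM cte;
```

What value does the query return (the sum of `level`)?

Base: id=8 (alpha), parent_id=5, level 0.
Iteration 1: join on id=5 -> tau (id 5, parent_id=4, level 1).
Iteration 2: join on id=4 -> beta (id 4, parent_id=2, level 2).
Iteration 3: join on id=2 -> sigma (id 2, parent_id=1, level 3).
Iteration 4: join on id=1 -> psi (id 1, parent_id=NULL, level 4).
Iteration 5: parent_id is NULL; no match; recursion stops.
SUM(level) = 0 + 1 + 2 + 3 + 4 = 10.

10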